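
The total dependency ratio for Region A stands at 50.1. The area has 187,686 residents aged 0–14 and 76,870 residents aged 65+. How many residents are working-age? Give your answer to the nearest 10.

Total dependency ratio = (youth + elderly) / working-age × 100
50.1 = (187,686 + 76,870) / W × 100
⇒ 528,060

Working-age: 528,060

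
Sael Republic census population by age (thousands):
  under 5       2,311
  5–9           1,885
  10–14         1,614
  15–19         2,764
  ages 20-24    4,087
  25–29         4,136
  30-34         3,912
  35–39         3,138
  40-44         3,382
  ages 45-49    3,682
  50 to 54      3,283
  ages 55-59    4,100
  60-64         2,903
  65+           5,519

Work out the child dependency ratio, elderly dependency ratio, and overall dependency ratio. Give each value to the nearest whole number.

Youth dependency ratio: 16
Old-age dependency ratio: 16
Total dependency ratio: 32

0–14: 2,311 + 1,885 + 1,614 = 5,810
15–64: 2,764 + 4,087 + 4,136 + 3,912 + 3,138 + 3,382 + 3,682 + 3,283 + 4,100 + 2,903 = 35,387
65+: 5,519
Youth dependency ratio = 5,810 / 35,387 × 100 = 16
Old-age dependency ratio = 5,519 / 35,387 × 100 = 16
Total dependency ratio = (5,810 + 5,519) / 35,387 × 100 = 11,329 / 35,387 × 100 = 32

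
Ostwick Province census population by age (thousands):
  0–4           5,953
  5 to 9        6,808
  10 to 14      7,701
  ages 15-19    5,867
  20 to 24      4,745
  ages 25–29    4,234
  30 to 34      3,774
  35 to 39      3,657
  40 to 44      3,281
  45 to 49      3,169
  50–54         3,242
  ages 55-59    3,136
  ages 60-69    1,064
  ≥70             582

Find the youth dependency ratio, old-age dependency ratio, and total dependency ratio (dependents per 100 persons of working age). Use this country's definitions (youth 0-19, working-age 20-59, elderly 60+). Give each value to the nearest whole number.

Youth dependency ratio: 90
Old-age dependency ratio: 6
Total dependency ratio: 96

0–19: 5,953 + 6,808 + 7,701 + 5,867 = 26,329
20–59: 4,745 + 4,234 + 3,774 + 3,657 + 3,281 + 3,169 + 3,242 + 3,136 = 29,238
60+: 1,064 + 582 = 1,646
Youth dependency ratio = 26,329 / 29,238 × 100 = 90
Old-age dependency ratio = 1,646 / 29,238 × 100 = 6
Total dependency ratio = (26,329 + 1,646) / 29,238 × 100 = 27,975 / 29,238 × 100 = 96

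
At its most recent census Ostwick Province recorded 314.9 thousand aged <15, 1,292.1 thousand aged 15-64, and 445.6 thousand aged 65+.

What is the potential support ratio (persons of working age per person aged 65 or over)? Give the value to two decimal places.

Potential support ratio: 2.90

Potential support ratio = 1,292.1 / 445.6 = 2.90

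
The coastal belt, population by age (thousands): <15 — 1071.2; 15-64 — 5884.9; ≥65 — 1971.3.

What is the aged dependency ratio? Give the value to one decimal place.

Old-age dependency ratio = 1971.3 / 5884.9 × 100 = 33.5

Old-age dependency ratio: 33.5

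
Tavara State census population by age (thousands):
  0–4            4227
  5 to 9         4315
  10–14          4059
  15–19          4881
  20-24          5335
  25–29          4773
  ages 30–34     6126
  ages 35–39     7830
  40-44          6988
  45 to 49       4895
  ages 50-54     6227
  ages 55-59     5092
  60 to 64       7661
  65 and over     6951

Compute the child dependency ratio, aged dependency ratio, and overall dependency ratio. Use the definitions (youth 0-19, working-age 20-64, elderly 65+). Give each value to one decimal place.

0–19: 4227 + 4315 + 4059 + 4881 = 17482
20–64: 5335 + 4773 + 6126 + 7830 + 6988 + 4895 + 6227 + 5092 + 7661 = 54927
65+: 6951
Youth dependency ratio = 17482 / 54927 × 100 = 31.8
Old-age dependency ratio = 6951 / 54927 × 100 = 12.7
Total dependency ratio = (17482 + 6951) / 54927 × 100 = 24433 / 54927 × 100 = 44.5

Youth dependency ratio: 31.8
Old-age dependency ratio: 12.7
Total dependency ratio: 44.5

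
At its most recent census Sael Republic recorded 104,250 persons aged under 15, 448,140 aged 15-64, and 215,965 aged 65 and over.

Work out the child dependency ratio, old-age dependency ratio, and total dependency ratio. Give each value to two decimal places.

Youth dependency ratio: 23.26
Old-age dependency ratio: 48.19
Total dependency ratio: 71.45

Youth dependency ratio = 104,250 / 448,140 × 100 = 23.26
Old-age dependency ratio = 215,965 / 448,140 × 100 = 48.19
Total dependency ratio = (104,250 + 215,965) / 448,140 × 100 = 320,215 / 448,140 × 100 = 71.45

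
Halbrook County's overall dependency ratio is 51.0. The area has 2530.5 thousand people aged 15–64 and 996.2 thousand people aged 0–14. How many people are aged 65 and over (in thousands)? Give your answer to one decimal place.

Total dependency ratio = (youth + elderly) / working-age × 100
51.0 = (996.2 + E) / 2530.5 × 100
⇒ 294.4

Aged 65 and over: 294.4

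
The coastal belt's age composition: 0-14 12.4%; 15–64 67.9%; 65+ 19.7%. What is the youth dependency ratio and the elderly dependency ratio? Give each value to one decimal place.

Youth dependency ratio = 12.4 / 67.9 × 100 = 18.3
Old-age dependency ratio = 19.7 / 67.9 × 100 = 29.0

Youth dependency ratio: 18.3
Old-age dependency ratio: 29.0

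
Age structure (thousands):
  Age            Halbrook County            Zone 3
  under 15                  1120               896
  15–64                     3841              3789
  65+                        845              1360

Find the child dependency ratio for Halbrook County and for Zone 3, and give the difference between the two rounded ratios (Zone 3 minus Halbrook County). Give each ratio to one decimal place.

Halbrook County: 1120 / 3841 × 100 = 29.2
Zone 3: 896 / 3789 × 100 = 23.6

Halbrook County: 29.2
Zone 3: 23.6
Difference: -5.6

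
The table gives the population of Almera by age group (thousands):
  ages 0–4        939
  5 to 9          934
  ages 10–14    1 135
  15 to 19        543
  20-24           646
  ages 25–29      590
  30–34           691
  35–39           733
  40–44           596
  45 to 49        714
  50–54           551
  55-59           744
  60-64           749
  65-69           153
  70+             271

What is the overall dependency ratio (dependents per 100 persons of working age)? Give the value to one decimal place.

0–14: 939 + 934 + 1 135 = 3 008
15–64: 543 + 646 + 590 + 691 + 733 + 596 + 714 + 551 + 744 + 749 = 6 557
65+: 153 + 271 = 424
Total dependency ratio = (3 008 + 424) / 6 557 × 100 = 3 432 / 6 557 × 100 = 52.3

Total dependency ratio: 52.3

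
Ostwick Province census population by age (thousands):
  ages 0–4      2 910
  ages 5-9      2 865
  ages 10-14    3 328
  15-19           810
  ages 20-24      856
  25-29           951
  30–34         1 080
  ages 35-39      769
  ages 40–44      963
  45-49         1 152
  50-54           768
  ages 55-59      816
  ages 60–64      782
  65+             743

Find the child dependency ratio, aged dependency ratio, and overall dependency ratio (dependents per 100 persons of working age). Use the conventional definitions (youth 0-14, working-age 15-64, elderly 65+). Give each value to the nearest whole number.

Youth dependency ratio: 102
Old-age dependency ratio: 8
Total dependency ratio: 110

0–14: 2 910 + 2 865 + 3 328 = 9 103
15–64: 810 + 856 + 951 + 1 080 + 769 + 963 + 1 152 + 768 + 816 + 782 = 8 947
65+: 743
Youth dependency ratio = 9 103 / 8 947 × 100 = 102
Old-age dependency ratio = 743 / 8 947 × 100 = 8
Total dependency ratio = (9 103 + 743) / 8 947 × 100 = 9 846 / 8 947 × 100 = 110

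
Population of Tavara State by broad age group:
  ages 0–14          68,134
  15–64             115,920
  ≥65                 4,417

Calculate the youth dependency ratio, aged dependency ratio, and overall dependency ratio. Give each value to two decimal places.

Youth dependency ratio = 68,134 / 115,920 × 100 = 58.78
Old-age dependency ratio = 4,417 / 115,920 × 100 = 3.81
Total dependency ratio = (68,134 + 4,417) / 115,920 × 100 = 72,551 / 115,920 × 100 = 62.59

Youth dependency ratio: 58.78
Old-age dependency ratio: 3.81
Total dependency ratio: 62.59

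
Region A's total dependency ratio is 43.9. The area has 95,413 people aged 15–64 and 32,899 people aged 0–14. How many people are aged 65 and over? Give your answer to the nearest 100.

Total dependency ratio = (youth + elderly) / working-age × 100
43.9 = (32,899 + E) / 95,413 × 100
⇒ 9,000

Aged 65 and over: 9,000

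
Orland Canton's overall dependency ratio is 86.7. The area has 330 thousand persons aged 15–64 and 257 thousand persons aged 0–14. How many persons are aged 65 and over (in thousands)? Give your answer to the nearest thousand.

Aged 65 and over: 29

Total dependency ratio = (youth + elderly) / working-age × 100
86.7 = (257 + E) / 330 × 100
⇒ 29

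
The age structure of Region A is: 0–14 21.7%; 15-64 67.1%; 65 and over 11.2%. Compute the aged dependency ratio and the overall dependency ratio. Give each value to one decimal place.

Old-age dependency ratio: 16.7
Total dependency ratio: 49.0

Old-age dependency ratio = 11.2 / 67.1 × 100 = 16.7
Total dependency ratio = (21.7 + 11.2) / 67.1 × 100 = 32.9 / 67.1 × 100 = 49.0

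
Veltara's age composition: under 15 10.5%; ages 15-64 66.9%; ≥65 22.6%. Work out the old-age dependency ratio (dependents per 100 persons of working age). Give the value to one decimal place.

Old-age dependency ratio: 33.8

Old-age dependency ratio = 22.6 / 66.9 × 100 = 33.8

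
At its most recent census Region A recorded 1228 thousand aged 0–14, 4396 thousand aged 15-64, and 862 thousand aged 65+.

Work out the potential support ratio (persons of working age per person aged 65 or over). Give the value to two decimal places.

Potential support ratio: 5.10

Potential support ratio = 4396 / 862 = 5.10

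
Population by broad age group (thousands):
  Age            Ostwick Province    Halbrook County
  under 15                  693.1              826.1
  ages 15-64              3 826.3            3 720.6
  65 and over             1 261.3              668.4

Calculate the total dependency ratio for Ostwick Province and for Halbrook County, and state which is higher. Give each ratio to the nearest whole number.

Ostwick Province: 51
Halbrook County: 40
Higher: Ostwick Province

Ostwick Province: (693.1 + 1 261.3) / 3 826.3 × 100 = 1 954.4 / 3 826.3 × 100 = 51
Halbrook County: (826.1 + 668.4) / 3 720.6 × 100 = 1 494.5 / 3 720.6 × 100 = 40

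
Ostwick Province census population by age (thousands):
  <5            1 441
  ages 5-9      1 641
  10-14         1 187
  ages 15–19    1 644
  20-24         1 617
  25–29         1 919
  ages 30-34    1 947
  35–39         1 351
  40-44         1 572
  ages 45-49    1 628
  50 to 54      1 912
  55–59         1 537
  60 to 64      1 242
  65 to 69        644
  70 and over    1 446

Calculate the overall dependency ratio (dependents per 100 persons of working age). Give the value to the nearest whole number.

0–14: 1 441 + 1 641 + 1 187 = 4 269
15–64: 1 644 + 1 617 + 1 919 + 1 947 + 1 351 + 1 572 + 1 628 + 1 912 + 1 537 + 1 242 = 16 369
65+: 644 + 1 446 = 2 090
Total dependency ratio = (4 269 + 2 090) / 16 369 × 100 = 6 359 / 16 369 × 100 = 39

Total dependency ratio: 39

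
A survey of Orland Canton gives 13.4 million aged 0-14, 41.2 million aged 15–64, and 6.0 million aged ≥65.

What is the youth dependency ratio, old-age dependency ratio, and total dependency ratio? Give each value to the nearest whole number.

Youth dependency ratio = 13.4 / 41.2 × 100 = 33
Old-age dependency ratio = 6.0 / 41.2 × 100 = 15
Total dependency ratio = (13.4 + 6.0) / 41.2 × 100 = 19.4 / 41.2 × 100 = 47

Youth dependency ratio: 33
Old-age dependency ratio: 15
Total dependency ratio: 47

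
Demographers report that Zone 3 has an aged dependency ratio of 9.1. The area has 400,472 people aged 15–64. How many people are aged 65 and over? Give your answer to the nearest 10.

Old-age dependency ratio = elderly / working-age × 100
9.1 = E / 400,472 × 100
⇒ 36,440

Aged 65 and over: 36,440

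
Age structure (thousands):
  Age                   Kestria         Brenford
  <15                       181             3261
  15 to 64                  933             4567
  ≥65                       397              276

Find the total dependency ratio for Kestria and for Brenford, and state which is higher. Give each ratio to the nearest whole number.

Kestria: 62
Brenford: 77
Higher: Brenford

Kestria: (181 + 397) / 933 × 100 = 578 / 933 × 100 = 62
Brenford: (3261 + 276) / 4567 × 100 = 3537 / 4567 × 100 = 77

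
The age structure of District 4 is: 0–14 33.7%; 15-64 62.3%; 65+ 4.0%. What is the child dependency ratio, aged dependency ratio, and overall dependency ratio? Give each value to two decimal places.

Youth dependency ratio = 33.7 / 62.3 × 100 = 54.09
Old-age dependency ratio = 4.0 / 62.3 × 100 = 6.42
Total dependency ratio = (33.7 + 4.0) / 62.3 × 100 = 37.7 / 62.3 × 100 = 60.51

Youth dependency ratio: 54.09
Old-age dependency ratio: 6.42
Total dependency ratio: 60.51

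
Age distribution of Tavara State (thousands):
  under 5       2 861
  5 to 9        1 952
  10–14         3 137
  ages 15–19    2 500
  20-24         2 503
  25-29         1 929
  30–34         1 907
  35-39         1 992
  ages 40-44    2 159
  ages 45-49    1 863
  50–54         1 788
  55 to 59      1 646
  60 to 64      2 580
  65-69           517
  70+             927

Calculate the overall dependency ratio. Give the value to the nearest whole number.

0–14: 2 861 + 1 952 + 3 137 = 7 950
15–64: 2 500 + 2 503 + 1 929 + 1 907 + 1 992 + 2 159 + 1 863 + 1 788 + 1 646 + 2 580 = 20 867
65+: 517 + 927 = 1 444
Total dependency ratio = (7 950 + 1 444) / 20 867 × 100 = 9 394 / 20 867 × 100 = 45

Total dependency ratio: 45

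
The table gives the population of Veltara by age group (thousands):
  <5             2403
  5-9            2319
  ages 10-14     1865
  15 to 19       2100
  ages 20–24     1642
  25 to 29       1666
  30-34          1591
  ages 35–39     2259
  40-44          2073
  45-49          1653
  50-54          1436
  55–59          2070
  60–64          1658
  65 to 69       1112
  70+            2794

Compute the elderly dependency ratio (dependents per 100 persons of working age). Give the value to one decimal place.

Old-age dependency ratio: 21.5

0–14: 2403 + 2319 + 1865 = 6587
15–64: 2100 + 1642 + 1666 + 1591 + 2259 + 2073 + 1653 + 1436 + 2070 + 1658 = 18148
65+: 1112 + 2794 = 3906
Old-age dependency ratio = 3906 / 18148 × 100 = 21.5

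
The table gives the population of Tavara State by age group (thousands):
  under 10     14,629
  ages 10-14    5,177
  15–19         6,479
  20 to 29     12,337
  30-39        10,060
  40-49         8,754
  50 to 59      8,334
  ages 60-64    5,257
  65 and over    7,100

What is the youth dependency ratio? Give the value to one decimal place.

0–14: 14,629 + 5,177 = 19,806
15–64: 6,479 + 12,337 + 10,060 + 8,754 + 8,334 + 5,257 = 51,221
65+: 7,100
Youth dependency ratio = 19,806 / 51,221 × 100 = 38.7

Youth dependency ratio: 38.7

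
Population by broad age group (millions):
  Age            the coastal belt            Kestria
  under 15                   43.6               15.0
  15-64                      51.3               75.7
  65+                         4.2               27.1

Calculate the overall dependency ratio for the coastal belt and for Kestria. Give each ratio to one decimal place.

the coastal belt: 93.2
Kestria: 55.6

the coastal belt: (43.6 + 4.2) / 51.3 × 100 = 47.8 / 51.3 × 100 = 93.2
Kestria: (15.0 + 27.1) / 75.7 × 100 = 42.1 / 75.7 × 100 = 55.6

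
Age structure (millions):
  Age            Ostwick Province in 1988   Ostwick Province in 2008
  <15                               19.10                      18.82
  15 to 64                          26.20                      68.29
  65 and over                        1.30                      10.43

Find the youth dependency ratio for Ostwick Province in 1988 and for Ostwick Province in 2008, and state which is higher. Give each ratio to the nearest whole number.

Ostwick Province in 1988: 19.10 / 26.20 × 100 = 73
Ostwick Province in 2008: 18.82 / 68.29 × 100 = 28

Ostwick Province in 1988: 73
Ostwick Province in 2008: 28
Higher: Ostwick Province in 1988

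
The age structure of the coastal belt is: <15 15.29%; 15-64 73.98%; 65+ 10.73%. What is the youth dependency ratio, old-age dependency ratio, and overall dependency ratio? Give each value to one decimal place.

Youth dependency ratio: 20.7
Old-age dependency ratio: 14.5
Total dependency ratio: 35.2

Youth dependency ratio = 15.29 / 73.98 × 100 = 20.7
Old-age dependency ratio = 10.73 / 73.98 × 100 = 14.5
Total dependency ratio = (15.29 + 10.73) / 73.98 × 100 = 26.02 / 73.98 × 100 = 35.2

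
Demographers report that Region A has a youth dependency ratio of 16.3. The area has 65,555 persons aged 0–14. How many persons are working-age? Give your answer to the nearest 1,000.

Youth dependency ratio = youth / working-age × 100
16.3 = 65,555 / W × 100
⇒ 402,000

Working-age: 402,000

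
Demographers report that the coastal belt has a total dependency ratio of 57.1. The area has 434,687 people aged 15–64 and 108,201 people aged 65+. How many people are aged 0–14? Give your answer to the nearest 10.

Aged 0–14: 140,010

Total dependency ratio = (youth + elderly) / working-age × 100
57.1 = (Y + 108,201) / 434,687 × 100
⇒ 140,010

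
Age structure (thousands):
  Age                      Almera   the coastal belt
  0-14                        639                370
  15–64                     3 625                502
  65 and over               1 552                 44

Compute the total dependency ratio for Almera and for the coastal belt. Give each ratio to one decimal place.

Almera: 60.4
the coastal belt: 82.5

Almera: (639 + 1 552) / 3 625 × 100 = 2 191 / 3 625 × 100 = 60.4
the coastal belt: (370 + 44) / 502 × 100 = 414 / 502 × 100 = 82.5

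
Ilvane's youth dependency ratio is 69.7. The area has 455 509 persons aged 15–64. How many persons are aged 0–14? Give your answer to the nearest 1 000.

Youth dependency ratio = youth / working-age × 100
69.7 = Y / 455 509 × 100
⇒ 317 000

Aged 0–14: 317 000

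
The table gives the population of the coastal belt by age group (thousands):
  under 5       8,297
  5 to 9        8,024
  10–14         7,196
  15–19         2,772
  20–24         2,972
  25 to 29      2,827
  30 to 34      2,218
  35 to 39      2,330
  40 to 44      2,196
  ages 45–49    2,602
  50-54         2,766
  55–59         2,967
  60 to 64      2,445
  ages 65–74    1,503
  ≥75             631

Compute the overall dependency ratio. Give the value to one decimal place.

0–14: 8,297 + 8,024 + 7,196 = 23,517
15–64: 2,772 + 2,972 + 2,827 + 2,218 + 2,330 + 2,196 + 2,602 + 2,766 + 2,967 + 2,445 = 26,095
65+: 1,503 + 631 = 2,134
Total dependency ratio = (23,517 + 2,134) / 26,095 × 100 = 25,651 / 26,095 × 100 = 98.3

Total dependency ratio: 98.3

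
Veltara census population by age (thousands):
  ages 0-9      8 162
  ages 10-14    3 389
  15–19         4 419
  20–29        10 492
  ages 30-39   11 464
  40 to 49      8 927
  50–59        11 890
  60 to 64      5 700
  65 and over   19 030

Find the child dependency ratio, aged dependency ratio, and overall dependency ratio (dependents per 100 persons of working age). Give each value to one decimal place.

0–14: 8 162 + 3 389 = 11 551
15–64: 4 419 + 10 492 + 11 464 + 8 927 + 11 890 + 5 700 = 52 892
65+: 19 030
Youth dependency ratio = 11 551 / 52 892 × 100 = 21.8
Old-age dependency ratio = 19 030 / 52 892 × 100 = 36.0
Total dependency ratio = (11 551 + 19 030) / 52 892 × 100 = 30 581 / 52 892 × 100 = 57.8

Youth dependency ratio: 21.8
Old-age dependency ratio: 36.0
Total dependency ratio: 57.8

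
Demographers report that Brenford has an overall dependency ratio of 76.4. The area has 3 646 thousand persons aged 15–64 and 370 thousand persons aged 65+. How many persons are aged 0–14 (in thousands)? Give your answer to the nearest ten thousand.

Aged 0–14: 2 420

Total dependency ratio = (youth + elderly) / working-age × 100
76.4 = (Y + 370) / 3 646 × 100
⇒ 2 420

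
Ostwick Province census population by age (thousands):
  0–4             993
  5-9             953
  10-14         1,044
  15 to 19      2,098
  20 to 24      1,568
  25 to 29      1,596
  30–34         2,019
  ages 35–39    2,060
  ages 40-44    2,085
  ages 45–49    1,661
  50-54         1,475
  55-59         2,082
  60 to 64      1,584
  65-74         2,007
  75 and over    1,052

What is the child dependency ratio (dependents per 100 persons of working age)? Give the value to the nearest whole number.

Youth dependency ratio: 16

0–14: 993 + 953 + 1,044 = 2,990
15–64: 2,098 + 1,568 + 1,596 + 2,019 + 2,060 + 2,085 + 1,661 + 1,475 + 2,082 + 1,584 = 18,228
65+: 2,007 + 1,052 = 3,059
Youth dependency ratio = 2,990 / 18,228 × 100 = 16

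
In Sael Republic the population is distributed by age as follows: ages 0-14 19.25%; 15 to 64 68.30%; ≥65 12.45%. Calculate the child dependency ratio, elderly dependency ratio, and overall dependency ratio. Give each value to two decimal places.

Youth dependency ratio: 28.18
Old-age dependency ratio: 18.23
Total dependency ratio: 46.41

Youth dependency ratio = 19.25 / 68.30 × 100 = 28.18
Old-age dependency ratio = 12.45 / 68.30 × 100 = 18.23
Total dependency ratio = (19.25 + 12.45) / 68.30 × 100 = 31.70 / 68.30 × 100 = 46.41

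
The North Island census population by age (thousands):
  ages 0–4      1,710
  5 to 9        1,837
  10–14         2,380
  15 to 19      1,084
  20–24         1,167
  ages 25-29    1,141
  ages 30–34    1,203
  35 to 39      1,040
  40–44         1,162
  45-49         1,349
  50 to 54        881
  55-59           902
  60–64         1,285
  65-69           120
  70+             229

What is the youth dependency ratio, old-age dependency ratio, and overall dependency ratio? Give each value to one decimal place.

0–14: 1,710 + 1,837 + 2,380 = 5,927
15–64: 1,084 + 1,167 + 1,141 + 1,203 + 1,040 + 1,162 + 1,349 + 881 + 902 + 1,285 = 11,214
65+: 120 + 229 = 349
Youth dependency ratio = 5,927 / 11,214 × 100 = 52.9
Old-age dependency ratio = 349 / 11,214 × 100 = 3.1
Total dependency ratio = (5,927 + 349) / 11,214 × 100 = 6,276 / 11,214 × 100 = 56.0

Youth dependency ratio: 52.9
Old-age dependency ratio: 3.1
Total dependency ratio: 56.0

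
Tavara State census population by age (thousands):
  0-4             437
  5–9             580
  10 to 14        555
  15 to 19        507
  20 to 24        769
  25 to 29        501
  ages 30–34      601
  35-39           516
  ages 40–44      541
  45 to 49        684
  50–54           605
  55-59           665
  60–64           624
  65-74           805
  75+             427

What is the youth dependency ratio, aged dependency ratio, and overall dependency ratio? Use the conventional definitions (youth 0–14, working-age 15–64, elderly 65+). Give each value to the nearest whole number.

Youth dependency ratio: 26
Old-age dependency ratio: 20
Total dependency ratio: 47

0–14: 437 + 580 + 555 = 1572
15–64: 507 + 769 + 501 + 601 + 516 + 541 + 684 + 605 + 665 + 624 = 6013
65+: 805 + 427 = 1232
Youth dependency ratio = 1572 / 6013 × 100 = 26
Old-age dependency ratio = 1232 / 6013 × 100 = 20
Total dependency ratio = (1572 + 1232) / 6013 × 100 = 2804 / 6013 × 100 = 47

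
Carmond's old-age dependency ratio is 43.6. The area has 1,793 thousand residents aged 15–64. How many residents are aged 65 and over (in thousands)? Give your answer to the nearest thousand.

Old-age dependency ratio = elderly / working-age × 100
43.6 = E / 1,793 × 100
⇒ 782

Aged 65 and over: 782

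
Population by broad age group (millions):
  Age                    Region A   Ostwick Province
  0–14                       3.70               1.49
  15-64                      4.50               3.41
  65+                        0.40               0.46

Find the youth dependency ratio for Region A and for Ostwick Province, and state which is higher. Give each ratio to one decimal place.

Region A: 82.2
Ostwick Province: 43.7
Higher: Region A

Region A: 3.70 / 4.50 × 100 = 82.2
Ostwick Province: 1.49 / 3.41 × 100 = 43.7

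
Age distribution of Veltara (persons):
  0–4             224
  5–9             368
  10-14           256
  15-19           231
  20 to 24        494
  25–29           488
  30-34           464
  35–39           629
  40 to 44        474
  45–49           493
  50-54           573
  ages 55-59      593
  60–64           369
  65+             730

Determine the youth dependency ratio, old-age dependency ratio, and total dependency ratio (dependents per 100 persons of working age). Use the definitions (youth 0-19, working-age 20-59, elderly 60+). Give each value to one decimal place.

Youth dependency ratio: 25.6
Old-age dependency ratio: 26.1
Total dependency ratio: 51.8

0–19: 224 + 368 + 256 + 231 = 1 079
20–59: 494 + 488 + 464 + 629 + 474 + 493 + 573 + 593 = 4 208
60+: 369 + 730 = 1 099
Youth dependency ratio = 1 079 / 4 208 × 100 = 25.6
Old-age dependency ratio = 1 099 / 4 208 × 100 = 26.1
Total dependency ratio = (1 079 + 1 099) / 4 208 × 100 = 2 178 / 4 208 × 100 = 51.8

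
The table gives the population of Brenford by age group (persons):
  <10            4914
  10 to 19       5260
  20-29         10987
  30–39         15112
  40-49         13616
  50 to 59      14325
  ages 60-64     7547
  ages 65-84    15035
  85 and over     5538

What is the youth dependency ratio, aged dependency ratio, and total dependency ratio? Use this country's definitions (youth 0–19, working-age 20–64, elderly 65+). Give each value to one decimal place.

Youth dependency ratio: 16.5
Old-age dependency ratio: 33.4
Total dependency ratio: 49.9

0–19: 4914 + 5260 = 10174
20–64: 10987 + 15112 + 13616 + 14325 + 7547 = 61587
65+: 15035 + 5538 = 20573
Youth dependency ratio = 10174 / 61587 × 100 = 16.5
Old-age dependency ratio = 20573 / 61587 × 100 = 33.4
Total dependency ratio = (10174 + 20573) / 61587 × 100 = 30747 / 61587 × 100 = 49.9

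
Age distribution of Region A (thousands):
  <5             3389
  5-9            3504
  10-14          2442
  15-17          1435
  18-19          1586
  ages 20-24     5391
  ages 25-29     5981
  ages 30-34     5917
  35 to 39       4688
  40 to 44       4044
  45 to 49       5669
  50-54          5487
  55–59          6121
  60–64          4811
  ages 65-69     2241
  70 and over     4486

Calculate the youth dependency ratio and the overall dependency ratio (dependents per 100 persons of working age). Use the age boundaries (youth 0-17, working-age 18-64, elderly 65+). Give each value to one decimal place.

0–17: 3389 + 3504 + 2442 + 1435 = 10770
18–64: 1586 + 5391 + 5981 + 5917 + 4688 + 4044 + 5669 + 5487 + 6121 + 4811 = 49695
65+: 2241 + 4486 = 6727
Youth dependency ratio = 10770 / 49695 × 100 = 21.7
Total dependency ratio = (10770 + 6727) / 49695 × 100 = 17497 / 49695 × 100 = 35.2

Youth dependency ratio: 21.7
Total dependency ratio: 35.2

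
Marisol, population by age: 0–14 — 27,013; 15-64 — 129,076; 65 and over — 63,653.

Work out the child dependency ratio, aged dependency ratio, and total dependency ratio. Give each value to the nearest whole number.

Youth dependency ratio = 27,013 / 129,076 × 100 = 21
Old-age dependency ratio = 63,653 / 129,076 × 100 = 49
Total dependency ratio = (27,013 + 63,653) / 129,076 × 100 = 90,666 / 129,076 × 100 = 70

Youth dependency ratio: 21
Old-age dependency ratio: 49
Total dependency ratio: 70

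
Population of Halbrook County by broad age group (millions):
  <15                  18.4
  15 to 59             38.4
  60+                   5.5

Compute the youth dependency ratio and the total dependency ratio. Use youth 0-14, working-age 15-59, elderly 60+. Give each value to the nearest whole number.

Youth dependency ratio: 48
Total dependency ratio: 62

Youth dependency ratio = 18.4 / 38.4 × 100 = 48
Total dependency ratio = (18.4 + 5.5) / 38.4 × 100 = 23.9 / 38.4 × 100 = 62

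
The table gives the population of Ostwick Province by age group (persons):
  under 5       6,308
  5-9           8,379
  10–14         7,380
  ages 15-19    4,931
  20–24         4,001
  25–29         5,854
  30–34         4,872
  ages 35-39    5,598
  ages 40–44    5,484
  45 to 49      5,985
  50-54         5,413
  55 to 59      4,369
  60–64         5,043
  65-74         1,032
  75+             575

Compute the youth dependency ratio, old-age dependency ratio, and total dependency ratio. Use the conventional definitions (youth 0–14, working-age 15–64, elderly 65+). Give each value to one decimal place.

Youth dependency ratio: 42.8
Old-age dependency ratio: 3.1
Total dependency ratio: 45.9

0–14: 6,308 + 8,379 + 7,380 = 22,067
15–64: 4,931 + 4,001 + 5,854 + 4,872 + 5,598 + 5,484 + 5,985 + 5,413 + 4,369 + 5,043 = 51,550
65+: 1,032 + 575 = 1,607
Youth dependency ratio = 22,067 / 51,550 × 100 = 42.8
Old-age dependency ratio = 1,607 / 51,550 × 100 = 3.1
Total dependency ratio = (22,067 + 1,607) / 51,550 × 100 = 23,674 / 51,550 × 100 = 45.9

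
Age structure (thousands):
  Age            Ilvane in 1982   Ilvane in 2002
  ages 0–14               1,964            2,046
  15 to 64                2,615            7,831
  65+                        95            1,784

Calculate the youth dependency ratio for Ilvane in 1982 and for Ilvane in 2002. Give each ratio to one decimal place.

Ilvane in 1982: 75.1
Ilvane in 2002: 26.1

Ilvane in 1982: 1,964 / 2,615 × 100 = 75.1
Ilvane in 2002: 2,046 / 7,831 × 100 = 26.1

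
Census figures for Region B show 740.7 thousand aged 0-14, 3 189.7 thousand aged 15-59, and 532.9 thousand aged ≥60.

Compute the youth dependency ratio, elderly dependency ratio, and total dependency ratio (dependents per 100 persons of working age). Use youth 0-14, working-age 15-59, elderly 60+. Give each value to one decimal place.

Youth dependency ratio: 23.2
Old-age dependency ratio: 16.7
Total dependency ratio: 39.9

Youth dependency ratio = 740.7 / 3 189.7 × 100 = 23.2
Old-age dependency ratio = 532.9 / 3 189.7 × 100 = 16.7
Total dependency ratio = (740.7 + 532.9) / 3 189.7 × 100 = 1 273.6 / 3 189.7 × 100 = 39.9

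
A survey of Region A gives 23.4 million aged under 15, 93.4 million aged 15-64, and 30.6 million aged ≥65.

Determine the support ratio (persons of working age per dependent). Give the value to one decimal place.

Support ratio = 93.4 / (23.4 + 30.6) = 93.4 / 54.0 = 1.7

Support ratio: 1.7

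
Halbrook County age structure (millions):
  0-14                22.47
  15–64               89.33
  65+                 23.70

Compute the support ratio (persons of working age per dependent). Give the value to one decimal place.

Support ratio = 89.33 / (22.47 + 23.70) = 89.33 / 46.17 = 1.9

Support ratio: 1.9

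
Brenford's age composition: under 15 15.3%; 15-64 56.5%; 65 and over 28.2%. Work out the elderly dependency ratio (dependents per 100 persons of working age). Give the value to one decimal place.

Old-age dependency ratio = 28.2 / 56.5 × 100 = 49.9

Old-age dependency ratio: 49.9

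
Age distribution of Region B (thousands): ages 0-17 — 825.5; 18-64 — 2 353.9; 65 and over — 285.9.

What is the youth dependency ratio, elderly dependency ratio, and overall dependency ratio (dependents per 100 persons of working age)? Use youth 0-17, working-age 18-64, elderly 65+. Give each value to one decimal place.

Youth dependency ratio: 35.1
Old-age dependency ratio: 12.1
Total dependency ratio: 47.2

Youth dependency ratio = 825.5 / 2 353.9 × 100 = 35.1
Old-age dependency ratio = 285.9 / 2 353.9 × 100 = 12.1
Total dependency ratio = (825.5 + 285.9) / 2 353.9 × 100 = 1 111.4 / 2 353.9 × 100 = 47.2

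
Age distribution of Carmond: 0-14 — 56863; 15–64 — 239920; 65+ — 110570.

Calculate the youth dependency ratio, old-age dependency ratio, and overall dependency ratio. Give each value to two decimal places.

Youth dependency ratio: 23.70
Old-age dependency ratio: 46.09
Total dependency ratio: 69.79

Youth dependency ratio = 56863 / 239920 × 100 = 23.70
Old-age dependency ratio = 110570 / 239920 × 100 = 46.09
Total dependency ratio = (56863 + 110570) / 239920 × 100 = 167433 / 239920 × 100 = 69.79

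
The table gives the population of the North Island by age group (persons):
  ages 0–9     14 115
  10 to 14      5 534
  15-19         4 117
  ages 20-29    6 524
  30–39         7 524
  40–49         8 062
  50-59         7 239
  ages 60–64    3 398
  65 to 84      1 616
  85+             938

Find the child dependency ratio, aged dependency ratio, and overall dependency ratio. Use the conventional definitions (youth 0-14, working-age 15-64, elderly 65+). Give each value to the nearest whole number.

0–14: 14 115 + 5 534 = 19 649
15–64: 4 117 + 6 524 + 7 524 + 8 062 + 7 239 + 3 398 = 36 864
65+: 1 616 + 938 = 2 554
Youth dependency ratio = 19 649 / 36 864 × 100 = 53
Old-age dependency ratio = 2 554 / 36 864 × 100 = 7
Total dependency ratio = (19 649 + 2 554) / 36 864 × 100 = 22 203 / 36 864 × 100 = 60

Youth dependency ratio: 53
Old-age dependency ratio: 7
Total dependency ratio: 60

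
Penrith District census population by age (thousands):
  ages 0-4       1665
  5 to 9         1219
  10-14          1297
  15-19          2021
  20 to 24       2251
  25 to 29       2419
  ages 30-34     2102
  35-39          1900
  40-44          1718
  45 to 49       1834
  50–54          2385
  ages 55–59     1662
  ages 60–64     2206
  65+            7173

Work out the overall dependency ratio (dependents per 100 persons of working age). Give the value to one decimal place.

Total dependency ratio: 55.4

0–14: 1665 + 1219 + 1297 = 4181
15–64: 2021 + 2251 + 2419 + 2102 + 1900 + 1718 + 1834 + 2385 + 1662 + 2206 = 20498
65+: 7173
Total dependency ratio = (4181 + 7173) / 20498 × 100 = 11354 / 20498 × 100 = 55.4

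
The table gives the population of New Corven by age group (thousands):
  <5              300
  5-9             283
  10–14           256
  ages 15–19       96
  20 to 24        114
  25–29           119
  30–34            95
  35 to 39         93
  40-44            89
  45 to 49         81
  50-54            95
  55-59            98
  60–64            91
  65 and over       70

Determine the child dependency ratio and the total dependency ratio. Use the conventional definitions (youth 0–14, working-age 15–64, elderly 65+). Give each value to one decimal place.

Youth dependency ratio: 86.4
Total dependency ratio: 93.6

0–14: 300 + 283 + 256 = 839
15–64: 96 + 114 + 119 + 95 + 93 + 89 + 81 + 95 + 98 + 91 = 971
65+: 70
Youth dependency ratio = 839 / 971 × 100 = 86.4
Total dependency ratio = (839 + 70) / 971 × 100 = 909 / 971 × 100 = 93.6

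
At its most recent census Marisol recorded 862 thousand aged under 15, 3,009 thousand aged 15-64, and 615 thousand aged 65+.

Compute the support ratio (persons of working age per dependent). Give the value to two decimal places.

Support ratio: 2.04

Support ratio = 3,009 / (862 + 615) = 3,009 / 1,477 = 2.04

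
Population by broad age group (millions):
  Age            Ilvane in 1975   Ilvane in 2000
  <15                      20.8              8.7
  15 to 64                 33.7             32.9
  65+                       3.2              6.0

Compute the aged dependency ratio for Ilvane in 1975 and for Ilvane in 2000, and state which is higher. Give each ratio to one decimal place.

Ilvane in 1975: 9.5
Ilvane in 2000: 18.2
Higher: Ilvane in 2000

Ilvane in 1975: 3.2 / 33.7 × 100 = 9.5
Ilvane in 2000: 6.0 / 32.9 × 100 = 18.2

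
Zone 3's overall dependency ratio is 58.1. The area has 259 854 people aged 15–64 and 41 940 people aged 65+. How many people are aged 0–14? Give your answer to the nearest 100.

Aged 0–14: 109 000

Total dependency ratio = (youth + elderly) / working-age × 100
58.1 = (Y + 41 940) / 259 854 × 100
⇒ 109 000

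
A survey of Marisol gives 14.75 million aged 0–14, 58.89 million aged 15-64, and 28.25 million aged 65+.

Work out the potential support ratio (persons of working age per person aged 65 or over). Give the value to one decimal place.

Potential support ratio: 2.1

Potential support ratio = 58.89 / 28.25 = 2.1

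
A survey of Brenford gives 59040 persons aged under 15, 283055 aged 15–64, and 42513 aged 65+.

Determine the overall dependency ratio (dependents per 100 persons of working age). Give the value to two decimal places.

Total dependency ratio = (59040 + 42513) / 283055 × 100 = 101553 / 283055 × 100 = 35.88

Total dependency ratio: 35.88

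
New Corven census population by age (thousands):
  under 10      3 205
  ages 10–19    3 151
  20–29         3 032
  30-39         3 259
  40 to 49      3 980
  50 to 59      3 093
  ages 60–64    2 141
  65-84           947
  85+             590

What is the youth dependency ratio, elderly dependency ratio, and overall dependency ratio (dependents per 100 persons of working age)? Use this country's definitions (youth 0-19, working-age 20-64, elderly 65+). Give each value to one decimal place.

Youth dependency ratio: 41.0
Old-age dependency ratio: 9.9
Total dependency ratio: 50.9

0–19: 3 205 + 3 151 = 6 356
20–64: 3 032 + 3 259 + 3 980 + 3 093 + 2 141 = 15 505
65+: 947 + 590 = 1 537
Youth dependency ratio = 6 356 / 15 505 × 100 = 41.0
Old-age dependency ratio = 1 537 / 15 505 × 100 = 9.9
Total dependency ratio = (6 356 + 1 537) / 15 505 × 100 = 7 893 / 15 505 × 100 = 50.9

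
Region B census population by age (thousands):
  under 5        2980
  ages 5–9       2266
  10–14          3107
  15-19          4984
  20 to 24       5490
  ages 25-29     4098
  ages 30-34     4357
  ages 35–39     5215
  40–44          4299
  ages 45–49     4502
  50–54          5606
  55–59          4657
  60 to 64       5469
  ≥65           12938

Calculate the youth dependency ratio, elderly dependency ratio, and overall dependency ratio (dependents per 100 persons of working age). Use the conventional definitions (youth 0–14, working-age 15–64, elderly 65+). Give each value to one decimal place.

0–14: 2980 + 2266 + 3107 = 8353
15–64: 4984 + 5490 + 4098 + 4357 + 5215 + 4299 + 4502 + 5606 + 4657 + 5469 = 48677
65+: 12938
Youth dependency ratio = 8353 / 48677 × 100 = 17.2
Old-age dependency ratio = 12938 / 48677 × 100 = 26.6
Total dependency ratio = (8353 + 12938) / 48677 × 100 = 21291 / 48677 × 100 = 43.7

Youth dependency ratio: 17.2
Old-age dependency ratio: 26.6
Total dependency ratio: 43.7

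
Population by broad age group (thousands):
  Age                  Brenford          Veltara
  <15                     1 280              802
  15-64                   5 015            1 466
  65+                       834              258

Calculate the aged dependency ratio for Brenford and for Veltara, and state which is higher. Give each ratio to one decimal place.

Brenford: 16.6
Veltara: 17.6
Higher: Veltara

Brenford: 834 / 5 015 × 100 = 16.6
Veltara: 258 / 1 466 × 100 = 17.6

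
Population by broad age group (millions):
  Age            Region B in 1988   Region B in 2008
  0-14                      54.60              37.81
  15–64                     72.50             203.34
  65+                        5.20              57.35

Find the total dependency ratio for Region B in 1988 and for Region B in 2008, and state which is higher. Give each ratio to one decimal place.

Region B in 1988: (54.60 + 5.20) / 72.50 × 100 = 59.80 / 72.50 × 100 = 82.5
Region B in 2008: (37.81 + 57.35) / 203.34 × 100 = 95.16 / 203.34 × 100 = 46.8

Region B in 1988: 82.5
Region B in 2008: 46.8
Higher: Region B in 1988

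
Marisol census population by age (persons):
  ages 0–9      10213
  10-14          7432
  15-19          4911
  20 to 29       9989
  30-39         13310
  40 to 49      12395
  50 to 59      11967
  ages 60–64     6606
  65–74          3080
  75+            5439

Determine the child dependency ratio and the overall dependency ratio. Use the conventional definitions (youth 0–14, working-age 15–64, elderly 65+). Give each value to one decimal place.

Youth dependency ratio: 29.8
Total dependency ratio: 44.2

0–14: 10213 + 7432 = 17645
15–64: 4911 + 9989 + 13310 + 12395 + 11967 + 6606 = 59178
65+: 3080 + 5439 = 8519
Youth dependency ratio = 17645 / 59178 × 100 = 29.8
Total dependency ratio = (17645 + 8519) / 59178 × 100 = 26164 / 59178 × 100 = 44.2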